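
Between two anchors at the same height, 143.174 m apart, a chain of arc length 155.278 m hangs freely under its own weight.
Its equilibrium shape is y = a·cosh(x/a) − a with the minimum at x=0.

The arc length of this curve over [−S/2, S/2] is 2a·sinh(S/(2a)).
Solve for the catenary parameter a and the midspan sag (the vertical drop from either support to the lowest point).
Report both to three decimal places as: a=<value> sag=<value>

a=101.764 sag=26.235

seed: a₀ = √(S³/(24(L−S))) = √(143.174³/(24·12.104)) = 100.513908
iter 1: u=0.712210  f(a)=+3.107e-01  f'(a)=-2.533e-01  a ← 100.513908 − (+3.107e-01/-2.533e-01) = 101.740671
iter 2: u=0.703622  f(a)=+5.780e-03  f'(a)=-2.439e-01  a ← 101.740671 − (+5.780e-03/-2.439e-01) = 101.764365
iter 3: u=0.703458  f(a)=+2.084e-06  f'(a)=-2.438e-01  a ← 101.764365 − (+2.084e-06/-2.438e-01) = 101.764374
iter 4: u=0.703458  f(a)=+2.558e-13  f'(a)=-2.438e-01  a ← 101.764374 − (+2.558e-13/-2.438e-01) = 101.764374
converged: |Δa| < 1e-12 after 4 iterations
sag = a·(cosh(S/(2a)) − 1) = 101.764374·(cosh(0.703458) − 1) = 26.234853
T_max/T_min = cosh(S/(2a)) = 1.257800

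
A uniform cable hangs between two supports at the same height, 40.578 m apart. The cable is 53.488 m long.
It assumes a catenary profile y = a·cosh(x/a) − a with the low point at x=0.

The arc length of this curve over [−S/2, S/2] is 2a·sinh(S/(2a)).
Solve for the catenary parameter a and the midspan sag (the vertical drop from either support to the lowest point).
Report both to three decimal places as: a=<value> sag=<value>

seed: a₀ = √(S³/(24(L−S))) = √(40.578³/(24·12.910)) = 14.684772
iter 1: u=1.381635  f(a)=+1.290e+00  f'(a)=-2.118e+00  a ← 14.684772 − (+1.290e+00/-2.118e+00) = 15.293810
iter 2: u=1.326615  f(a)=+8.458e-02  f'(a)=-1.848e+00  a ← 15.293810 − (+8.458e-02/-1.848e+00) = 15.339571
iter 3: u=1.322658  f(a)=+4.202e-04  f'(a)=-1.830e+00  a ← 15.339571 − (+4.202e-04/-1.830e+00) = 15.339801
iter 4: u=1.322638  f(a)=+1.048e-08  f'(a)=-1.830e+00  a ← 15.339801 − (+1.048e-08/-1.830e+00) = 15.339801
iter 5: u=1.322638  f(a)=-7.105e-15  f'(a)=-1.830e+00  a ← 15.339801 − (-7.105e-15/-1.830e+00) = 15.339801
converged: |Δa| < 1e-12 after 5 iterations
sag = a·(cosh(S/(2a)) − 1) = 15.339801·(cosh(1.322638) − 1) = 15.491207
T_max/T_min = cosh(S/(2a)) = 2.009870

a=15.340 sag=15.491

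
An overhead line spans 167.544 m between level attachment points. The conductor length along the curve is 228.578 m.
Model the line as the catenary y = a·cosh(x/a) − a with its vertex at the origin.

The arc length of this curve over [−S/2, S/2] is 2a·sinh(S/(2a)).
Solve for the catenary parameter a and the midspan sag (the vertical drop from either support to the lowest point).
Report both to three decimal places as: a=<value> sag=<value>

seed: a₀ = √(S³/(24(L−S))) = √(167.544³/(24·61.034)) = 56.663289
iter 1: u=1.478418  f(a)=+7.028e+00  f'(a)=-2.663e+00  a ← 56.663289 − (+7.028e+00/-2.663e+00) = 59.302019
iter 2: u=1.412633  f(a)=+5.207e-01  f'(a)=-2.282e+00  a ← 59.302019 − (+5.207e-01/-2.282e+00) = 59.530211
iter 3: u=1.407218  f(a)=+3.365e-03  f'(a)=-2.253e+00  a ← 59.530211 − (+3.365e-03/-2.253e+00) = 59.531705
iter 4: u=1.407183  f(a)=+1.425e-07  f'(a)=-2.252e+00  a ← 59.531705 − (+1.425e-07/-2.252e+00) = 59.531705
iter 5: u=1.407183  f(a)=+2.842e-14  f'(a)=-2.252e+00  a ← 59.531705 − (+2.842e-14/-2.252e+00) = 59.531705
converged: |Δa| < 1e-12 after 5 iterations
sag = a·(cosh(S/(2a)) − 1) = 59.531705·(cosh(1.407183) − 1) = 69.332563
T_max/T_min = cosh(S/(2a)) = 2.164633

a=59.532 sag=69.333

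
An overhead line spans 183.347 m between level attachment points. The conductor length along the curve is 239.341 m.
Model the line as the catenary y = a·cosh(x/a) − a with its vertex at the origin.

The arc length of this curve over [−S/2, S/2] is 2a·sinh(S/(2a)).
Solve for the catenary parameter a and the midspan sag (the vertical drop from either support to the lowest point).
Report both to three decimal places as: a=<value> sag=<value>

seed: a₀ = √(S³/(24(L−S))) = √(183.347³/(24·55.994)) = 67.722713
iter 1: u=1.353660  f(a)=+5.360e+00  f'(a)=-1.977e+00  a ← 67.722713 − (+5.360e+00/-1.977e+00) = 70.433565
iter 2: u=1.301560  f(a)=+3.386e-01  f'(a)=-1.735e+00  a ← 70.433565 − (+3.386e-01/-1.735e+00) = 70.628791
iter 3: u=1.297962  f(a)=+1.553e-03  f'(a)=-1.719e+00  a ← 70.628791 − (+1.553e-03/-1.719e+00) = 70.629695
iter 4: u=1.297946  f(a)=+3.301e-08  f'(a)=-1.719e+00  a ← 70.629695 − (+3.301e-08/-1.719e+00) = 70.629695
iter 5: u=1.297946  f(a)=+5.684e-14  f'(a)=-1.719e+00  a ← 70.629695 − (+5.684e-14/-1.719e+00) = 70.629695
converged: |Δa| < 1e-12 after 5 iterations
sag = a·(cosh(S/(2a)) − 1) = 70.629695·(cosh(1.297946) − 1) = 68.329228
T_max/T_min = cosh(S/(2a)) = 1.967429

a=70.630 sag=68.329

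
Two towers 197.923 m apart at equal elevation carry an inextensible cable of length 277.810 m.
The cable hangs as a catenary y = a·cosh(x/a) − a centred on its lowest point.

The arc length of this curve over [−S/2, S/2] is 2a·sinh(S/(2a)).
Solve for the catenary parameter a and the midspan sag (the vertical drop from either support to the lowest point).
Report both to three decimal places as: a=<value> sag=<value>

seed: a₀ = √(S³/(24(L−S))) = √(197.923³/(24·79.887)) = 63.591742
iter 1: u=1.556200  f(a)=+1.025e+01  f'(a)=-3.176e+00  a ← 63.591742 − (+1.025e+01/-3.176e+00) = 66.819154
iter 2: u=1.481035  f(a)=+8.320e-01  f'(a)=-2.680e+00  a ← 66.819154 − (+8.320e-01/-2.680e+00) = 67.129665
iter 3: u=1.474184  f(a)=+6.552e-03  f'(a)=-2.637e+00  a ← 67.129665 − (+6.552e-03/-2.637e+00) = 67.132150
iter 4: u=1.474130  f(a)=+4.134e-07  f'(a)=-2.637e+00  a ← 67.132150 − (+4.134e-07/-2.637e+00) = 67.132150
iter 5: u=1.474130  f(a)=-5.684e-14  f'(a)=-2.637e+00  a ← 67.132150 − (-5.684e-14/-2.637e+00) = 67.132150
converged: |Δa| < 1e-12 after 5 iterations
sag = a·(cosh(S/(2a)) − 1) = 67.132150·(cosh(1.474130) − 1) = 87.144629
T_max/T_min = cosh(S/(2a)) = 2.298106

a=67.132 sag=87.145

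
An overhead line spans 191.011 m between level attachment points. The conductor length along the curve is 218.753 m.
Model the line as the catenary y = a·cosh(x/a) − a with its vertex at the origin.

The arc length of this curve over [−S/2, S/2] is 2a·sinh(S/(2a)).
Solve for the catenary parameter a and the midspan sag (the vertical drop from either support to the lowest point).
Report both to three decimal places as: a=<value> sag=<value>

a=104.467 sag=46.783

seed: a₀ = √(S³/(24(L−S))) = √(191.011³/(24·27.742)) = 102.308817
iter 1: u=0.933502  f(a)=+1.234e+00  f'(a)=-5.911e-01  a ← 102.308817 − (+1.234e+00/-5.911e-01) = 104.396785
iter 2: u=0.914832  f(a)=+3.879e-02  f'(a)=-5.544e-01  a ← 104.396785 − (+3.879e-02/-5.544e-01) = 104.466752
iter 3: u=0.914219  f(a)=+4.109e-05  f'(a)=-5.533e-01  a ← 104.466752 − (+4.109e-05/-5.533e-01) = 104.466827
iter 4: u=0.914218  f(a)=+4.621e-11  f'(a)=-5.533e-01  a ← 104.466827 − (+4.621e-11/-5.533e-01) = 104.466827
converged: |Δa| < 1e-12 after 4 iterations
sag = a·(cosh(S/(2a)) − 1) = 104.466827·(cosh(0.914218) − 1) = 46.783088
T_max/T_min = cosh(S/(2a)) = 1.447827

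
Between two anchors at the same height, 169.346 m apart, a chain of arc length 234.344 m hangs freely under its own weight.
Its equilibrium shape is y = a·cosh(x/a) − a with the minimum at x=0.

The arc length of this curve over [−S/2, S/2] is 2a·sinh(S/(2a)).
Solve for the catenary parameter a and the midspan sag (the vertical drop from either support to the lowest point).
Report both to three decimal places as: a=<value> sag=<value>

seed: a₀ = √(S³/(24(L−S))) = √(169.346³/(24·64.998)) = 55.796479
iter 1: u=1.517533  f(a)=+7.908e+00  f'(a)=-2.912e+00  a ← 55.796479 − (+7.908e+00/-2.912e+00) = 58.511741
iter 2: u=1.447111  f(a)=+6.139e-01  f'(a)=-2.476e+00  a ← 58.511741 − (+6.139e-01/-2.476e+00) = 58.759654
iter 3: u=1.441006  f(a)=+4.388e-03  f'(a)=-2.441e+00  a ← 58.759654 − (+4.388e-03/-2.441e+00) = 58.761452
iter 4: u=1.440962  f(a)=+2.277e-07  f'(a)=-2.441e+00  a ← 58.761452 − (+2.277e-07/-2.441e+00) = 58.761452
iter 5: u=1.440962  f(a)=+2.842e-14  f'(a)=-2.441e+00  a ← 58.761452 − (+2.842e-14/-2.441e+00) = 58.761452
converged: |Δa| < 1e-12 after 5 iterations
sag = a·(cosh(S/(2a)) − 1) = 58.761452·(cosh(1.440962) − 1) = 72.319385
T_max/T_min = cosh(S/(2a)) = 2.230728

a=58.761 sag=72.319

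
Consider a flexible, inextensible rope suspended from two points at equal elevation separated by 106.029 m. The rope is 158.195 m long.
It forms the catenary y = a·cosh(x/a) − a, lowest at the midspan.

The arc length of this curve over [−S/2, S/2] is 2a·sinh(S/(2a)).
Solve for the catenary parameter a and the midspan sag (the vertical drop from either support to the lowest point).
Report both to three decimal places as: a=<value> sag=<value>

seed: a₀ = √(S³/(24(L−S))) = √(106.029³/(24·52.166)) = 30.855857
iter 1: u=1.718134  f(a)=+8.264e+00  f'(a)=-4.491e+00  a ← 30.855857 − (+8.264e+00/-4.491e+00) = 32.696063
iter 2: u=1.621434  f(a)=+7.970e-01  f'(a)=-3.663e+00  a ← 32.696063 − (+7.970e-01/-3.663e+00) = 32.913654
iter 3: u=1.610715  f(a)=+9.160e-03  f'(a)=-3.579e+00  a ← 32.913654 − (+9.160e-03/-3.579e+00) = 32.916213
iter 4: u=1.610589  f(a)=+1.241e-06  f'(a)=-3.578e+00  a ← 32.916213 − (+1.241e-06/-3.578e+00) = 32.916213
iter 5: u=1.610589  f(a)=+2.842e-14  f'(a)=-3.578e+00  a ← 32.916213 − (+2.842e-14/-3.578e+00) = 32.916213
converged: |Δa| < 1e-12 after 5 iterations
sag = a·(cosh(S/(2a)) − 1) = 32.916213·(cosh(1.610589) − 1) = 52.756954
T_max/T_min = cosh(S/(2a)) = 2.602765

a=32.916 sag=52.757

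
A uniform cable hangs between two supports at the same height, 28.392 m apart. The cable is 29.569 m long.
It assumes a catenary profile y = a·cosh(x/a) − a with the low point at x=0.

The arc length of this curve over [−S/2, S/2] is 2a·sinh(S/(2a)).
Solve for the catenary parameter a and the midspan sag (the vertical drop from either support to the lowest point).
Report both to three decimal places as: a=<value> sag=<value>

seed: a₀ = √(S³/(24(L−S))) = √(28.392³/(24·1.177)) = 28.464275
iter 1: u=0.498730  f(a)=+1.472e-02  f'(a)=-8.478e-02  a ← 28.464275 − (+1.472e-02/-8.478e-02) = 28.637967
iter 2: u=0.495706  f(a)=+1.359e-04  f'(a)=-8.322e-02  a ← 28.637967 − (+1.359e-04/-8.322e-02) = 28.639600
iter 3: u=0.495677  f(a)=+1.181e-08  f'(a)=-8.320e-02  a ← 28.639600 − (+1.181e-08/-8.320e-02) = 28.639600
iter 4: u=0.495677  f(a)=-3.553e-15  f'(a)=-8.320e-02  a ← 28.639600 − (-3.553e-15/-8.320e-02) = 28.639600
converged: |Δa| < 1e-12 after 4 iterations
sag = a·(cosh(S/(2a)) − 1) = 28.639600·(cosh(0.495677) − 1) = 3.590946
T_max/T_min = cosh(S/(2a)) = 1.125384

a=28.640 sag=3.591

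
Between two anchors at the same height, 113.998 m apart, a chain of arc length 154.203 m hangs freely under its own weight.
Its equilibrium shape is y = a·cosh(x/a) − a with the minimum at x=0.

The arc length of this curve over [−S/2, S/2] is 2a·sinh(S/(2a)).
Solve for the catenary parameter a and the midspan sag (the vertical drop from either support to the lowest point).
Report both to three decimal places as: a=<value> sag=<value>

seed: a₀ = √(S³/(24(L−S))) = √(113.998³/(24·40.205)) = 39.183226
iter 1: u=1.454679  f(a)=+4.475e+00  f'(a)=-2.521e+00  a ← 39.183226 − (+4.475e+00/-2.521e+00) = 40.958484
iter 2: u=1.391629  f(a)=+3.221e-01  f'(a)=-2.170e+00  a ← 40.958484 − (+3.221e-01/-2.170e+00) = 41.106927
iter 3: u=1.386603  f(a)=+1.955e-03  f'(a)=-2.143e+00  a ← 41.106927 − (+1.955e-03/-2.143e+00) = 41.107839
iter 4: u=1.386573  f(a)=+7.295e-08  f'(a)=-2.143e+00  a ← 41.107839 − (+7.295e-08/-2.143e+00) = 41.107839
iter 5: u=1.386573  f(a)=+2.842e-14  f'(a)=-2.143e+00  a ← 41.107839 − (+2.842e-14/-2.143e+00) = 41.107839
converged: |Δa| < 1e-12 after 5 iterations
sag = a·(cosh(S/(2a)) − 1) = 41.107839·(cosh(1.386573) − 1) = 46.267763
T_max/T_min = cosh(S/(2a)) = 2.125522

a=41.108 sag=46.268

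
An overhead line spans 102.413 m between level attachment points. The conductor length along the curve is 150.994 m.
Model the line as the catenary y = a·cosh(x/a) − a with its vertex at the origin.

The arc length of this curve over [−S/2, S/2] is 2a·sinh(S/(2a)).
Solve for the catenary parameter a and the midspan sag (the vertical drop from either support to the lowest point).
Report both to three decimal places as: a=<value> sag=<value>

seed: a₀ = √(S³/(24(L−S))) = √(102.413³/(24·48.581)) = 30.352452
iter 1: u=1.687063  f(a)=+7.401e+00  f'(a)=-4.210e+00  a ← 30.352452 − (+7.401e+00/-4.210e+00) = 32.110467
iter 2: u=1.594698  f(a)=+6.917e-01  f'(a)=-3.457e+00  a ← 32.110467 − (+6.917e-01/-3.457e+00) = 32.310581
iter 3: u=1.584821  f(a)=+7.418e-03  f'(a)=-3.383e+00  a ← 32.310581 − (+7.418e-03/-3.383e+00) = 32.312774
iter 4: u=1.584714  f(a)=+8.733e-07  f'(a)=-3.382e+00  a ← 32.312774 − (+8.733e-07/-3.382e+00) = 32.312774
iter 5: u=1.584714  f(a)=-2.842e-14  f'(a)=-3.382e+00  a ← 32.312774 − (-2.842e-14/-3.382e+00) = 32.312774
converged: |Δa| < 1e-12 after 5 iterations
sag = a·(cosh(S/(2a)) − 1) = 32.312774·(cosh(1.584714) − 1) = 49.808553
T_max/T_min = cosh(S/(2a)) = 2.541451

a=32.313 sag=49.809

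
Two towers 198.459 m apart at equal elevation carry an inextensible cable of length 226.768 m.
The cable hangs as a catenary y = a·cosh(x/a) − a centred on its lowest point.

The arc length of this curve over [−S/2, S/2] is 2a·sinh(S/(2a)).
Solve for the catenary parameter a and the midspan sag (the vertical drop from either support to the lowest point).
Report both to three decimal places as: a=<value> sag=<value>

seed: a₀ = √(S³/(24(L−S))) = √(198.459³/(24·28.309)) = 107.260129
iter 1: u=0.925129  f(a)=+1.236e+00  f'(a)=-5.744e-01  a ← 107.260129 − (+1.236e+00/-5.744e-01) = 109.412522
iter 2: u=0.906930  f(a)=+3.820e-02  f'(a)=-5.394e-01  a ← 109.412522 − (+3.820e-02/-5.394e-01) = 109.483332
iter 3: u=0.906343  f(a)=+3.903e-05  f'(a)=-5.383e-01  a ← 109.483332 − (+3.903e-05/-5.383e-01) = 109.483405
iter 4: u=0.906343  f(a)=+4.079e-11  f'(a)=-5.383e-01  a ← 109.483405 − (+4.079e-11/-5.383e-01) = 109.483405
converged: |Δa| < 1e-12 after 4 iterations
sag = a·(cosh(S/(2a)) − 1) = 109.483405·(cosh(0.906343) − 1) = 48.131783
T_max/T_min = cosh(S/(2a)) = 1.439626

a=109.483 sag=48.132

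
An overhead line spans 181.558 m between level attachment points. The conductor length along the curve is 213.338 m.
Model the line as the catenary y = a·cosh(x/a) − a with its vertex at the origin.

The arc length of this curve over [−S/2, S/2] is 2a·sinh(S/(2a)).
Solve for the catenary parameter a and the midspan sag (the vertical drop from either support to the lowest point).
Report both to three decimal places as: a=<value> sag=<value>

seed: a₀ = √(S³/(24(L−S))) = √(181.558³/(24·31.780)) = 88.580988
iter 1: u=1.024814  f(a)=+1.711e+00  f'(a)=-7.958e-01  a ← 88.580988 − (+1.711e+00/-7.958e-01) = 90.731317
iter 2: u=1.000526  f(a)=+6.429e-02  f'(a)=-7.370e-01  a ← 90.731317 − (+6.429e-02/-7.370e-01) = 90.818551
iter 3: u=0.999565  f(a)=+9.860e-05  f'(a)=-7.347e-01  a ← 90.818551 − (+9.860e-05/-7.347e-01) = 90.818685
iter 4: u=0.999563  f(a)=+2.327e-10  f'(a)=-7.347e-01  a ← 90.818685 − (+2.327e-10/-7.347e-01) = 90.818685
iter 5: u=0.999563  f(a)=+0.000e+00  f'(a)=-7.347e-01  a ← 90.818685 − (+0.000e+00/-7.347e-01) = 90.818685
converged: |Δa| < 1e-12 after 5 iterations
sag = a·(cosh(S/(2a)) − 1) = 90.818685·(cosh(0.999563) − 1) = 49.275245
T_max/T_min = cosh(S/(2a)) = 1.542567

a=90.819 sag=49.275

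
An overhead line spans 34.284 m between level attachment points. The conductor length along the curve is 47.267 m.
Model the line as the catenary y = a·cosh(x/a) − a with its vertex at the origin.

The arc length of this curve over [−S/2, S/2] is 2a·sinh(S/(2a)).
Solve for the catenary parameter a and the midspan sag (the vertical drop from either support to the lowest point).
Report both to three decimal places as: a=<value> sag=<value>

a=11.969 sag=14.522

seed: a₀ = √(S³/(24(L−S))) = √(34.284³/(24·12.983)) = 11.372189
iter 1: u=1.507361  f(a)=+1.557e+00  f'(a)=-2.846e+00  a ← 11.372189 − (+1.557e+00/-2.846e+00) = 11.919386
iter 2: u=1.438161  f(a)=+1.195e-01  f'(a)=-2.425e+00  a ← 11.919386 − (+1.195e-01/-2.425e+00) = 11.968653
iter 3: u=1.432241  f(a)=+8.319e-04  f'(a)=-2.391e+00  a ← 11.968653 − (+8.319e-04/-2.391e+00) = 11.969001
iter 4: u=1.432200  f(a)=+4.097e-08  f'(a)=-2.391e+00  a ← 11.969001 − (+4.097e-08/-2.391e+00) = 11.969001
iter 5: u=1.432200  f(a)=+7.105e-15  f'(a)=-2.391e+00  a ← 11.969001 − (+7.105e-15/-2.391e+00) = 11.969001
converged: |Δa| < 1e-12 after 5 iterations
sag = a·(cosh(S/(2a)) − 1) = 11.969001·(cosh(1.432200) − 1) = 14.522494
T_max/T_min = cosh(S/(2a)) = 2.213342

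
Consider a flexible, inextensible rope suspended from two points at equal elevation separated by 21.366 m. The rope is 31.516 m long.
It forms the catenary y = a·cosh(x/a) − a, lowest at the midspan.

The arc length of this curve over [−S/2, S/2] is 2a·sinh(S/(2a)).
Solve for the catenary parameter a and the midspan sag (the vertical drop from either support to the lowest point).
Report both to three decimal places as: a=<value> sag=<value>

a=6.737 sag=10.401

seed: a₀ = √(S³/(24(L−S))) = √(21.366³/(24·10.150)) = 6.327705
iter 1: u=1.688290  f(a)=+1.549e+00  f'(a)=-4.221e+00  a ← 6.327705 − (+1.549e+00/-4.221e+00) = 6.694634
iter 2: u=1.595756  f(a)=+1.449e-01  f'(a)=-3.465e+00  a ← 6.694634 − (+1.449e-01/-3.465e+00) = 6.736465
iter 3: u=1.585847  f(a)=+1.558e-03  f'(a)=-3.390e+00  a ← 6.736465 − (+1.558e-03/-3.390e+00) = 6.736925
iter 4: u=1.585738  f(a)=+1.845e-07  f'(a)=-3.390e+00  a ← 6.736925 − (+1.845e-07/-3.390e+00) = 6.736925
iter 5: u=1.585738  f(a)=-3.553e-15  f'(a)=-3.390e+00  a ← 6.736925 − (-3.553e-15/-3.390e+00) = 6.736925
converged: |Δa| < 1e-12 after 5 iterations
sag = a·(cosh(S/(2a)) − 1) = 6.736925·(cosh(1.585738) − 1) = 10.400774
T_max/T_min = cosh(S/(2a)) = 2.543846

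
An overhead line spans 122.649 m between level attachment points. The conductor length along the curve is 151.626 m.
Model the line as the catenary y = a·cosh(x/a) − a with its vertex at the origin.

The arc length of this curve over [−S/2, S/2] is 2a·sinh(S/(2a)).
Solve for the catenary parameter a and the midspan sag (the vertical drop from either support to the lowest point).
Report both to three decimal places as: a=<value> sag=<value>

a=53.241 sag=39.399

seed: a₀ = √(S³/(24(L−S))) = √(122.649³/(24·28.977)) = 51.506695
iter 1: u=1.190612  f(a)=+2.125e+00  f'(a)=-1.293e+00  a ← 51.506695 − (+2.125e+00/-1.293e+00) = 53.149842
iter 2: u=1.153804  f(a)=+1.059e-01  f'(a)=-1.167e+00  a ← 53.149842 − (+1.059e-01/-1.167e+00) = 53.240590
iter 3: u=1.151837  f(a)=+2.937e-04  f'(a)=-1.161e+00  a ← 53.240590 − (+2.937e-04/-1.161e+00) = 53.240843
iter 4: u=1.151832  f(a)=+2.273e-09  f'(a)=-1.160e+00  a ← 53.240843 − (+2.273e-09/-1.160e+00) = 53.240843
iter 5: u=1.151832  f(a)=+0.000e+00  f'(a)=-1.160e+00  a ← 53.240843 − (+0.000e+00/-1.160e+00) = 53.240843
converged: |Δa| < 1e-12 after 5 iterations
sag = a·(cosh(S/(2a)) − 1) = 53.240843·(cosh(1.151832) − 1) = 39.399312
T_max/T_min = cosh(S/(2a)) = 1.740020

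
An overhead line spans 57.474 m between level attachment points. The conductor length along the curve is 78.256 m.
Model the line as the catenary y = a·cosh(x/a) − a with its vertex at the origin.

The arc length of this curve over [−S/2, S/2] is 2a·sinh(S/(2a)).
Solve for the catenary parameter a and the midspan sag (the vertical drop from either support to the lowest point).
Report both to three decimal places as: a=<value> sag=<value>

a=20.491 sag=23.678

seed: a₀ = √(S³/(24(L−S))) = √(57.474³/(24·20.782)) = 19.510026
iter 1: u=1.472935  f(a)=+2.374e+00  f'(a)=-2.630e+00  a ← 19.510026 − (+2.374e+00/-2.630e+00) = 20.412881
iter 2: u=1.407788  f(a)=+1.748e-01  f'(a)=-2.256e+00  a ← 20.412881 − (+1.748e-01/-2.256e+00) = 20.490357
iter 3: u=1.402465  f(a)=+1.113e-03  f'(a)=-2.227e+00  a ← 20.490357 − (+1.113e-03/-2.227e+00) = 20.490857
iter 4: u=1.402430  f(a)=+4.579e-08  f'(a)=-2.227e+00  a ← 20.490857 − (+4.579e-08/-2.227e+00) = 20.490857
iter 5: u=1.402430  f(a)=+0.000e+00  f'(a)=-2.227e+00  a ← 20.490857 − (+0.000e+00/-2.227e+00) = 20.490857
converged: |Δa| < 1e-12 after 5 iterations
sag = a·(cosh(S/(2a)) − 1) = 20.490857·(cosh(1.402430) − 1) = 23.677860
T_max/T_min = cosh(S/(2a)) = 2.155533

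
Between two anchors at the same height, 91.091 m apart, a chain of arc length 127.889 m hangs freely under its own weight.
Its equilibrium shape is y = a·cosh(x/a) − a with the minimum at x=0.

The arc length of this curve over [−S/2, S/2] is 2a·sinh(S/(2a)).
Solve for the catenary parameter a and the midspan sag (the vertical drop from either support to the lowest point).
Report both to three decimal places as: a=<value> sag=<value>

a=30.885 sag=40.128

seed: a₀ = √(S³/(24(L−S))) = √(91.091³/(24·36.798)) = 29.254688
iter 1: u=1.556862  f(a)=+4.726e+00  f'(a)=-3.181e+00  a ← 29.254688 − (+4.726e+00/-3.181e+00) = 30.740473
iter 2: u=1.481614  f(a)=+3.839e-01  f'(a)=-2.683e+00  a ← 30.740473 − (+3.839e-01/-2.683e+00) = 30.883547
iter 3: u=1.474750  f(a)=+3.028e-03  f'(a)=-2.641e+00  a ← 30.883547 − (+3.028e-03/-2.641e+00) = 30.884694
iter 4: u=1.474695  f(a)=+1.917e-07  f'(a)=-2.641e+00  a ← 30.884694 − (+1.917e-07/-2.641e+00) = 30.884694
iter 5: u=1.474695  f(a)=-1.421e-14  f'(a)=-2.641e+00  a ← 30.884694 − (-1.421e-14/-2.641e+00) = 30.884694
converged: |Δa| < 1e-12 after 5 iterations
sag = a·(cosh(S/(2a)) − 1) = 30.884694·(cosh(1.474695) − 1) = 40.127723
T_max/T_min = cosh(S/(2a)) = 2.299275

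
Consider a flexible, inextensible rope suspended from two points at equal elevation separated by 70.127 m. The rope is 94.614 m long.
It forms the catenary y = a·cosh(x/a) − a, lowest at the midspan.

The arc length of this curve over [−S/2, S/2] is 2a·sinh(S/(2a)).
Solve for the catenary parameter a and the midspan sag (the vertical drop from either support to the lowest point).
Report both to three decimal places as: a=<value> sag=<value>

seed: a₀ = √(S³/(24(L−S))) = √(70.127³/(24·24.487)) = 24.224481
iter 1: u=1.447441  f(a)=+2.697e+00  f'(a)=-2.478e+00  a ← 24.224481 − (+2.697e+00/-2.478e+00) = 25.312725
iter 2: u=1.385212  f(a)=+1.924e-01  f'(a)=-2.136e+00  a ← 25.312725 − (+1.924e-01/-2.136e+00) = 25.402783
iter 3: u=1.380302  f(a)=+1.145e-03  f'(a)=-2.111e+00  a ← 25.402783 − (+1.145e-03/-2.111e+00) = 25.403325
iter 4: u=1.380272  f(a)=+4.111e-08  f'(a)=-2.111e+00  a ← 25.403325 − (+4.111e-08/-2.111e+00) = 25.403325
iter 5: u=1.380272  f(a)=+0.000e+00  f'(a)=-2.111e+00  a ← 25.403325 − (+0.000e+00/-2.111e+00) = 25.403325
converged: |Δa| < 1e-12 after 5 iterations
sag = a·(cosh(S/(2a)) − 1) = 25.403325·(cosh(1.380272) − 1) = 28.292868
T_max/T_min = cosh(S/(2a)) = 2.113747

a=25.403 sag=28.293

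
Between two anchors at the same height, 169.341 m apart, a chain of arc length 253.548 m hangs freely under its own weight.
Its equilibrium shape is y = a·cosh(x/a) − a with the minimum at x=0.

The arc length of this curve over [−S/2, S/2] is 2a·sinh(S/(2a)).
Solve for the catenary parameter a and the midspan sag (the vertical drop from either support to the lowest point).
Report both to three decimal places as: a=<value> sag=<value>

seed: a₀ = √(S³/(24(L−S))) = √(169.341³/(24·84.207)) = 49.018889
iter 1: u=1.727304  f(a)=+1.349e+01  f'(a)=-4.576e+00  a ← 49.018889 − (+1.349e+01/-4.576e+00) = 51.967224
iter 2: u=1.629306  f(a)=+1.313e+00  f'(a)=-3.725e+00  a ← 51.967224 − (+1.313e+00/-3.725e+00) = 52.319731
iter 3: u=1.618328  f(a)=+1.540e-02  f'(a)=-3.638e+00  a ← 52.319731 − (+1.540e-02/-3.638e+00) = 52.323964
iter 4: u=1.618197  f(a)=+2.173e-06  f'(a)=-3.637e+00  a ← 52.323964 − (+2.173e-06/-3.637e+00) = 52.323964
iter 5: u=1.618197  f(a)=+2.842e-14  f'(a)=-3.637e+00  a ← 52.323964 − (+2.842e-14/-3.637e+00) = 52.323964
converged: |Δa| < 1e-12 after 5 iterations
sag = a·(cosh(S/(2a)) − 1) = 52.323964·(cosh(1.618197) − 1) = 84.823563
T_max/T_min = cosh(S/(2a)) = 2.621123

a=52.324 sag=84.824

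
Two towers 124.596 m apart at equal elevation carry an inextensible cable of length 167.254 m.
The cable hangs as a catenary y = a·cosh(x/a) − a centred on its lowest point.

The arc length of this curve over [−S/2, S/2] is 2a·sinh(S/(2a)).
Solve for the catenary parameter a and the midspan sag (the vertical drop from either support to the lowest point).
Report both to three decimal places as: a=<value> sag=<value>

a=45.543 sag=49.681

seed: a₀ = √(S³/(24(L−S))) = √(124.596³/(24·42.658)) = 43.466061
iter 1: u=1.433256  f(a)=+4.602e+00  f'(a)=-2.397e+00  a ← 43.466061 − (+4.602e+00/-2.397e+00) = 45.386145
iter 2: u=1.372622  f(a)=+3.225e-01  f'(a)=-2.072e+00  a ← 45.386145 − (+3.225e-01/-2.072e+00) = 45.541826
iter 3: u=1.367929  f(a)=+1.848e-03  f'(a)=-2.048e+00  a ← 45.541826 − (+1.848e-03/-2.048e+00) = 45.542728
iter 4: u=1.367902  f(a)=+6.142e-08  f'(a)=-2.048e+00  a ← 45.542728 − (+6.142e-08/-2.048e+00) = 45.542729
iter 5: u=1.367902  f(a)=+0.000e+00  f'(a)=-2.048e+00  a ← 45.542729 − (+0.000e+00/-2.048e+00) = 45.542729
converged: |Δa| < 1e-12 after 5 iterations
sag = a·(cosh(S/(2a)) − 1) = 45.542729·(cosh(1.367902) − 1) = 49.681298
T_max/T_min = cosh(S/(2a)) = 2.090872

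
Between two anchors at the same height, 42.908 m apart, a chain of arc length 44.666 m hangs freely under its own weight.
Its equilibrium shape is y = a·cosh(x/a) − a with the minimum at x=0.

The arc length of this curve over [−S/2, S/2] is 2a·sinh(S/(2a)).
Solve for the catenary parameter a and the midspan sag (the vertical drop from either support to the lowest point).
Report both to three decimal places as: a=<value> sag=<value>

a=43.534 sag=5.394

seed: a₀ = √(S³/(24(L−S))) = √(42.908³/(24·1.758)) = 43.270544
iter 1: u=0.495811  f(a)=+2.174e-02  f'(a)=-8.327e-02  a ← 43.270544 − (+2.174e-02/-8.327e-02) = 43.531560
iter 2: u=0.492838  f(a)=+1.982e-04  f'(a)=-8.176e-02  a ← 43.531560 − (+1.982e-04/-8.176e-02) = 43.533985
iter 3: u=0.492810  f(a)=+1.683e-08  f'(a)=-8.174e-02  a ← 43.533985 − (+1.683e-08/-8.174e-02) = 43.533985
iter 4: u=0.492810  f(a)=+0.000e+00  f'(a)=-8.174e-02  a ← 43.533985 − (+0.000e+00/-8.174e-02) = 43.533985
converged: |Δa| < 1e-12 after 4 iterations
sag = a·(cosh(S/(2a)) − 1) = 43.533985·(cosh(0.492810) − 1) = 5.394235
T_max/T_min = cosh(S/(2a)) = 1.123909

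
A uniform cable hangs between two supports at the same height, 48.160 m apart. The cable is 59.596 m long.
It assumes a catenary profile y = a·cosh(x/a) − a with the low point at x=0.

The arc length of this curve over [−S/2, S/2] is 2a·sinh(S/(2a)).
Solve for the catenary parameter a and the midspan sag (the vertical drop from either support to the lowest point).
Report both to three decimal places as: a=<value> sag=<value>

seed: a₀ = √(S³/(24(L−S))) = √(48.160³/(24·11.436)) = 20.173768
iter 1: u=1.193629  f(a)=+8.429e-01  f'(a)=-1.304e+00  a ← 20.173768 − (+8.429e-01/-1.304e+00) = 20.820274
iter 2: u=1.156565  f(a)=+4.221e-02  f'(a)=-1.176e+00  a ← 20.820274 − (+4.221e-02/-1.176e+00) = 20.856166
iter 3: u=1.154575  f(a)=+1.182e-04  f'(a)=-1.170e+00  a ← 20.856166 − (+1.182e-04/-1.170e+00) = 20.856267
iter 4: u=1.154569  f(a)=+9.334e-10  f'(a)=-1.170e+00  a ← 20.856267 − (+9.334e-10/-1.170e+00) = 20.856267
iter 5: u=1.154569  f(a)=+7.105e-15  f'(a)=-1.170e+00  a ← 20.856267 − (+7.105e-15/-1.170e+00) = 20.856267
converged: |Δa| < 1e-12 after 5 iterations
sag = a·(cosh(S/(2a)) − 1) = 20.856267·(cosh(1.154569) − 1) = 15.515490
T_max/T_min = cosh(S/(2a)) = 1.743925

a=20.856 sag=15.515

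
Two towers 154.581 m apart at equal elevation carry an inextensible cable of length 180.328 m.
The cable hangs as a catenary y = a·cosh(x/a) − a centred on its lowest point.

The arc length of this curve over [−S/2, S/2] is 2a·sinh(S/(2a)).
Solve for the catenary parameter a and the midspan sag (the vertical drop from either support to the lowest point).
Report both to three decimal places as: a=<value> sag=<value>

seed: a₀ = √(S³/(24(L−S))) = √(154.581³/(24·25.747)) = 77.315262
iter 1: u=0.999680  f(a)=+1.318e+00  f'(a)=-7.350e-01  a ← 77.315262 − (+1.318e+00/-7.350e-01) = 79.107853
iter 2: u=0.977027  f(a)=+4.722e-02  f'(a)=-6.832e-01  a ← 79.107853 − (+4.722e-02/-6.832e-01) = 79.176965
iter 3: u=0.976174  f(a)=+6.563e-05  f'(a)=-6.813e-01  a ← 79.176965 − (+6.563e-05/-6.813e-01) = 79.177061
iter 4: u=0.976173  f(a)=+1.272e-10  f'(a)=-6.813e-01  a ← 79.177061 − (+1.272e-10/-6.813e-01) = 79.177061
iter 5: u=0.976173  f(a)=+2.842e-14  f'(a)=-6.813e-01  a ← 79.177061 − (+2.842e-14/-6.813e-01) = 79.177061
converged: |Δa| < 1e-12 after 5 iterations
sag = a·(cosh(S/(2a)) − 1) = 79.177061·(cosh(0.976173) − 1) = 40.816913
T_max/T_min = cosh(S/(2a)) = 1.515514

a=79.177 sag=40.817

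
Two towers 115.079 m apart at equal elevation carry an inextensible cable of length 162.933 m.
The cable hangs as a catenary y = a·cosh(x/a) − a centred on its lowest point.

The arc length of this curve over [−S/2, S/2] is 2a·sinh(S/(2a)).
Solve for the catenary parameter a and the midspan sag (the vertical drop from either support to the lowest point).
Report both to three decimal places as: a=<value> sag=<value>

a=38.512 sag=51.599

seed: a₀ = √(S³/(24(L−S))) = √(115.079³/(24·47.854)) = 36.427501
iter 1: u=1.579562  f(a)=+6.337e+00  f'(a)=-3.344e+00  a ← 36.427501 − (+6.337e+00/-3.344e+00) = 38.322505
iter 2: u=1.501455  f(a)=+5.281e-01  f'(a)=-2.808e+00  a ← 38.322505 − (+5.281e-01/-2.808e+00) = 38.510568
iter 3: u=1.494122  f(a)=+4.404e-03  f'(a)=-2.761e+00  a ← 38.510568 − (+4.404e-03/-2.761e+00) = 38.512163
iter 4: u=1.494060  f(a)=+3.119e-07  f'(a)=-2.761e+00  a ← 38.512163 − (+3.119e-07/-2.761e+00) = 38.512163
iter 5: u=1.494060  f(a)=-5.684e-14  f'(a)=-2.761e+00  a ← 38.512163 − (-5.684e-14/-2.761e+00) = 38.512163
converged: |Δa| < 1e-12 after 5 iterations
sag = a·(cosh(S/(2a)) − 1) = 38.512163·(cosh(1.494060) − 1) = 51.598754
T_max/T_min = cosh(S/(2a)) = 2.339804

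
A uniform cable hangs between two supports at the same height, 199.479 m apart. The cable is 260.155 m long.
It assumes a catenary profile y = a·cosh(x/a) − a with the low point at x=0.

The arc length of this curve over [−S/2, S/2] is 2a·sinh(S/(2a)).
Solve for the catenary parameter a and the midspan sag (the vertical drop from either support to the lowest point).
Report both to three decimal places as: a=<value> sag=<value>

a=76.987 sag=74.166

seed: a₀ = √(S³/(24(L−S))) = √(199.479³/(24·60.676)) = 73.829798
iter 1: u=1.350938  f(a)=+5.784e+00  f'(a)=-1.964e+00  a ← 73.829798 − (+5.784e+00/-1.964e+00) = 76.774782
iter 2: u=1.299118  f(a)=+3.641e-01  f'(a)=-1.724e+00  a ← 76.774782 − (+3.641e-01/-1.724e+00) = 76.985986
iter 3: u=1.295554  f(a)=+1.657e-03  f'(a)=-1.708e+00  a ← 76.985986 − (+1.657e-03/-1.708e+00) = 76.986956
iter 4: u=1.295538  f(a)=+3.466e-08  f'(a)=-1.708e+00  a ← 76.986956 − (+3.466e-08/-1.708e+00) = 76.986956
iter 5: u=1.295538  f(a)=+5.684e-14  f'(a)=-1.708e+00  a ← 76.986956 − (+5.684e-14/-1.708e+00) = 76.986956
converged: |Δa| < 1e-12 after 5 iterations
sag = a·(cosh(S/(2a)) − 1) = 76.986956·(cosh(1.295538) − 1) = 74.165773
T_max/T_min = cosh(S/(2a)) = 1.963355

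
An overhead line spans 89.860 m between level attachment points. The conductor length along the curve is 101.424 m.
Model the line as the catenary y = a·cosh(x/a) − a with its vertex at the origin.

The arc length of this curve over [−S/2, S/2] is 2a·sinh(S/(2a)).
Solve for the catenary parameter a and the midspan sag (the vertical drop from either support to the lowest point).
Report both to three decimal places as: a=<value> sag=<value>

seed: a₀ = √(S³/(24(L−S))) = √(89.860³/(24·11.564)) = 51.131668
iter 1: u=0.878712  f(a)=+4.547e-01  f'(a)=-4.882e-01  a ← 51.131668 − (+4.547e-01/-4.882e-01) = 52.063092
iter 2: u=0.862991  f(a)=+1.272e-02  f'(a)=-4.612e-01  a ← 52.063092 − (+1.272e-02/-4.612e-01) = 52.090676
iter 3: u=0.862534  f(a)=+1.060e-05  f'(a)=-4.605e-01  a ← 52.090676 − (+1.060e-05/-4.605e-01) = 52.090699
iter 4: u=0.862534  f(a)=+7.361e-12  f'(a)=-4.605e-01  a ← 52.090699 − (+7.361e-12/-4.605e-01) = 52.090699
converged: |Δa| < 1e-12 after 4 iterations
sag = a·(cosh(S/(2a)) − 1) = 52.090699·(cosh(0.862534) − 1) = 20.608323
T_max/T_min = cosh(S/(2a)) = 1.395624

a=52.091 sag=20.608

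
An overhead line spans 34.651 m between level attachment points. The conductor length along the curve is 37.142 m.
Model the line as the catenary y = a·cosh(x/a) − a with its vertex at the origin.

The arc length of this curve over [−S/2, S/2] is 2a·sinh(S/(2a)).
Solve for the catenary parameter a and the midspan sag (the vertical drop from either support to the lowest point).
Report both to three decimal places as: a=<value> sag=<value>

seed: a₀ = √(S³/(24(L−S))) = √(34.651³/(24·2.491)) = 26.380388
iter 1: u=0.656757  f(a)=+5.428e-02  f'(a)=-1.971e-01  a ← 26.380388 − (+5.428e-02/-1.971e-01) = 26.655732
iter 2: u=0.649973  f(a)=+8.615e-04  f'(a)=-1.909e-01  a ← 26.655732 − (+8.615e-04/-1.909e-01) = 26.660244
iter 3: u=0.649863  f(a)=+2.248e-07  f'(a)=-1.908e-01  a ← 26.660244 − (+2.248e-07/-1.908e-01) = 26.660246
iter 4: u=0.649863  f(a)=+1.421e-14  f'(a)=-1.908e-01  a ← 26.660246 − (+1.421e-14/-1.908e-01) = 26.660246
converged: |Δa| < 1e-12 after 4 iterations
sag = a·(cosh(S/(2a)) − 1) = 26.660246·(cosh(0.649863) − 1) = 5.830534
T_max/T_min = cosh(S/(2a)) = 1.218698

a=26.660 sag=5.831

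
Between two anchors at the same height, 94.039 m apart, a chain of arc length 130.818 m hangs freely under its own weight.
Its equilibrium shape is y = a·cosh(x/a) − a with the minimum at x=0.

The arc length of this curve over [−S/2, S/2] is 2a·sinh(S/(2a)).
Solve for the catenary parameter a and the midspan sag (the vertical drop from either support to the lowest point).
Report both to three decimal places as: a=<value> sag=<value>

a=32.354 sag=40.619

seed: a₀ = √(S³/(24(L−S))) = √(94.039³/(24·36.779)) = 30.694207
iter 1: u=1.531869  f(a)=+4.564e+00  f'(a)=-3.008e+00  a ← 30.694207 − (+4.564e+00/-3.008e+00) = 32.211608
iter 2: u=1.459707  f(a)=+3.603e-01  f'(a)=-2.550e+00  a ← 32.211608 − (+3.603e-01/-2.550e+00) = 32.352888
iter 3: u=1.453332  f(a)=+2.670e-03  f'(a)=-2.513e+00  a ← 32.352888 − (+2.670e-03/-2.513e+00) = 32.353951
iter 4: u=1.453285  f(a)=+1.491e-07  f'(a)=-2.512e+00  a ← 32.353951 − (+1.491e-07/-2.512e+00) = 32.353951
iter 5: u=1.453285  f(a)=+0.000e+00  f'(a)=-2.512e+00  a ← 32.353951 − (+0.000e+00/-2.512e+00) = 32.353951
converged: |Δa| < 1e-12 after 5 iterations
sag = a·(cosh(S/(2a)) − 1) = 32.353951·(cosh(1.453285) − 1) = 40.619437
T_max/T_min = cosh(S/(2a)) = 2.255471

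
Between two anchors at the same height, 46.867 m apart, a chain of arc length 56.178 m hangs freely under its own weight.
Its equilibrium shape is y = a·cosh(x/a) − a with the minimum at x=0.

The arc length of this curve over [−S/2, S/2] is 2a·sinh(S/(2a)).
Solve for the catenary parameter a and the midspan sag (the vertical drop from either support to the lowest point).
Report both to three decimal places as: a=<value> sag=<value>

a=22.076 sag=13.650

seed: a₀ = √(S³/(24(L−S))) = √(46.867³/(24·9.311)) = 21.463322
iter 1: u=1.091793  f(a)=+5.710e-01  f'(a)=-9.755e-01  a ← 21.463322 − (+5.710e-01/-9.755e-01) = 22.048591
iter 2: u=1.062812  f(a)=+2.419e-02  f'(a)=-8.945e-01  a ← 22.048591 − (+2.419e-02/-8.945e-01) = 22.075631
iter 3: u=1.061510  f(a)=+4.766e-05  f'(a)=-8.910e-01  a ← 22.075631 − (+4.766e-05/-8.910e-01) = 22.075685
iter 4: u=1.061507  f(a)=+1.858e-10  f'(a)=-8.909e-01  a ← 22.075685 − (+1.858e-10/-8.909e-01) = 22.075685
iter 5: u=1.061507  f(a)=-1.421e-14  f'(a)=-8.909e-01  a ← 22.075685 − (-1.421e-14/-8.909e-01) = 22.075685
converged: |Δa| < 1e-12 after 5 iterations
sag = a·(cosh(S/(2a)) − 1) = 22.075685·(cosh(1.061507) − 1) = 13.650045
T_max/T_min = cosh(S/(2a)) = 1.618329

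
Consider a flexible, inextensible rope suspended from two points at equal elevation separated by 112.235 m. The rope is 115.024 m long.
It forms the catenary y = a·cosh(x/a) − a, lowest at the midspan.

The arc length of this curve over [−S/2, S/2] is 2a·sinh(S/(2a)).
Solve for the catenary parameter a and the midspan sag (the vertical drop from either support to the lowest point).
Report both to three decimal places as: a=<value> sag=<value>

a=145.871 sag=10.928

seed: a₀ = √(S³/(24(L−S))) = √(112.235³/(24·2.789)) = 145.332448
iter 1: u=0.386132  f(a)=+2.087e-02  f'(a)=-3.896e-02  a ← 145.332448 − (+2.087e-02/-3.896e-02) = 145.868065
iter 2: u=0.384714  f(a)=+1.159e-04  f'(a)=-3.852e-02  a ← 145.868065 − (+1.159e-04/-3.852e-02) = 145.871074
iter 3: u=0.384706  f(a)=+3.622e-09  f'(a)=-3.852e-02  a ← 145.871074 − (+3.622e-09/-3.852e-02) = 145.871074
iter 4: u=0.384706  f(a)=+0.000e+00  f'(a)=-3.852e-02  a ← 145.871074 − (+0.000e+00/-3.852e-02) = 145.871074
converged: |Δa| < 1e-12 after 4 iterations
sag = a·(cosh(S/(2a)) − 1) = 145.871074·(cosh(0.384706) − 1) = 10.928162
T_max/T_min = cosh(S/(2a)) = 1.074917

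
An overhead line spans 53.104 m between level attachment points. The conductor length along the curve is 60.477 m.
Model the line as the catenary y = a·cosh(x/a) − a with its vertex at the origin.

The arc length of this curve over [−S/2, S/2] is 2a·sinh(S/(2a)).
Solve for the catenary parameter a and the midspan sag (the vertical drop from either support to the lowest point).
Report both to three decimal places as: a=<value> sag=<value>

a=29.679 sag=12.691

seed: a₀ = √(S³/(24(L−S))) = √(53.104³/(24·7.373)) = 29.091299
iter 1: u=0.912713  f(a)=+3.133e-01  f'(a)=-5.504e-01  a ← 29.091299 − (+3.133e-01/-5.504e-01) = 29.660468
iter 2: u=0.895198  f(a)=+9.430e-03  f'(a)=-5.177e-01  a ← 29.660468 − (+9.430e-03/-5.177e-01) = 29.678682
iter 3: u=0.894649  f(a)=+9.132e-06  f'(a)=-5.167e-01  a ← 29.678682 − (+9.132e-06/-5.167e-01) = 29.678700
iter 4: u=0.894648  f(a)=+8.583e-12  f'(a)=-5.167e-01  a ← 29.678700 − (+8.583e-12/-5.167e-01) = 29.678700
converged: |Δa| < 1e-12 after 4 iterations
sag = a·(cosh(S/(2a)) − 1) = 29.678700·(cosh(0.894648) − 1) = 12.691008
T_max/T_min = cosh(S/(2a)) = 1.427613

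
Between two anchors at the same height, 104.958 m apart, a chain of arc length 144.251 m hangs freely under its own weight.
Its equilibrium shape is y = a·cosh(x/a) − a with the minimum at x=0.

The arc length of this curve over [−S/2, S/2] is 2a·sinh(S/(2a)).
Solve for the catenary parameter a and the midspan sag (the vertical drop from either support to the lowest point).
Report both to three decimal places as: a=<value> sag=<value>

a=36.834 sag=44.153

seed: a₀ = √(S³/(24(L−S))) = √(104.958³/(24·39.293)) = 35.015482
iter 1: u=1.498737  f(a)=+4.657e+00  f'(a)=-2.791e+00  a ← 35.015482 − (+4.657e+00/-2.791e+00) = 36.684131
iter 2: u=1.430564  f(a)=+3.536e-01  f'(a)=-2.382e+00  a ← 36.684131 − (+3.536e-01/-2.382e+00) = 36.832586
iter 3: u=1.424798  f(a)=+2.408e-03  f'(a)=-2.349e+00  a ← 36.832586 − (+2.408e-03/-2.349e+00) = 36.833611
iter 4: u=1.424758  f(a)=+1.134e-07  f'(a)=-2.349e+00  a ← 36.833611 − (+1.134e-07/-2.349e+00) = 36.833611
iter 5: u=1.424758  f(a)=-2.842e-14  f'(a)=-2.349e+00  a ← 36.833611 − (-2.842e-14/-2.349e+00) = 36.833611
converged: |Δa| < 1e-12 after 5 iterations
sag = a·(cosh(S/(2a)) − 1) = 36.833611·(cosh(1.424758) − 1) = 44.152824
T_max/T_min = cosh(S/(2a)) = 2.198710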